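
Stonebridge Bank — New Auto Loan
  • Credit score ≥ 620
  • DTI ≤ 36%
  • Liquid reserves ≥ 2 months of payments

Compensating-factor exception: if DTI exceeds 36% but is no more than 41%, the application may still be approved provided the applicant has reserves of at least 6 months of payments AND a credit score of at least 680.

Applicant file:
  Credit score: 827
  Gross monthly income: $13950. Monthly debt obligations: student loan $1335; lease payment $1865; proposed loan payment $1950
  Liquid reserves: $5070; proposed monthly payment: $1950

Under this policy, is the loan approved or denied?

Credit score 827 ≥ 620 (meets base)
Total debts = (1,335 + 1,865 + 1,950) = 5,150. DTI: 5,150 ÷ 13,950 = 36.9%, over the 36% base limit.
Reserves: 5,070 ÷ 1,950 = 2.6 months (meets 2-month minimum)
DTI 36.9% is within the 36%–41% exception band; checking compensating factors.
Override check — reserves: 2.6 mo (short of 6); score: 827 (ok).
Override conditions not both satisfied; exception does not apply.

Denied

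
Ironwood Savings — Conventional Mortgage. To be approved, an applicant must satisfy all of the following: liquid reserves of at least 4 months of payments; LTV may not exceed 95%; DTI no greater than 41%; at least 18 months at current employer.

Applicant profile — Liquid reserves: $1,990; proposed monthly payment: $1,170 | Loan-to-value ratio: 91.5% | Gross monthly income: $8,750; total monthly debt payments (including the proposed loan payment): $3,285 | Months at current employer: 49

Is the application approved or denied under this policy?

Denied

Liquid reserves cover 1,990/1,170 = 1.7 months — < 4 required
LTV 91.5% ≤ 95%
Debt-to-income = 3,285/8,750 = 37.5% — meets 41% limit
Employment 49 ≥ 18 months
Fails on reserves.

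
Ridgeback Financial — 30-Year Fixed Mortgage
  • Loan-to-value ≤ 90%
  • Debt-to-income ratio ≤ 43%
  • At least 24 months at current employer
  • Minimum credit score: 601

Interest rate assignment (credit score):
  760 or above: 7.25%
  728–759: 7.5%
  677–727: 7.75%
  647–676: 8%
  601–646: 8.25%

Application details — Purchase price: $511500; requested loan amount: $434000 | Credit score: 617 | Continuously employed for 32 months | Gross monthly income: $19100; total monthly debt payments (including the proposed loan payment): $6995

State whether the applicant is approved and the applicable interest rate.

Approved at 8.25%

Credit score 617 ≥ 601 (meets minimum)
Employment 32 ≥ 24 months
LTV = 434,000/511,500 = 84.8% ≤ 90%
DTI: 6,995 ÷ 19,100 = 36.6%, within the 43% cap
All requirements met. Score 617 falls in the 601–646 tier → 8.25%.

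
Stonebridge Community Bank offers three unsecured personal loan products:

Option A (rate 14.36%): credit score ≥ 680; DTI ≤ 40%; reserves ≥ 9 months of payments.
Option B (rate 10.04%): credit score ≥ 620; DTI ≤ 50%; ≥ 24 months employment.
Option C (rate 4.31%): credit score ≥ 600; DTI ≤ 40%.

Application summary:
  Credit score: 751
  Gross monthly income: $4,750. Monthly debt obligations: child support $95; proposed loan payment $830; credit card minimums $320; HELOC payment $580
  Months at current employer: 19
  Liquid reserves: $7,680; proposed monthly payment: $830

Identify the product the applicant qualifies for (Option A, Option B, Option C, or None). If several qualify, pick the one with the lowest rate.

Total debts = (95 + 830 + 320 + 580) = 1,825; DTI = 1,825/4,750 = 38.4%.
Reserves = 7,680/830 = 9.3 months.
Option A: score 751 ≥ 680; DTI 38.4% ≤ 40%; reserves 9.3 ≥ 9 mo → qualifies.
Option B: score 751 ≥ 620; DTI 38.4% ≤ 50%; employment 19 < 24 mo → does not qualify.
Option C: score 751 ≥ 600; DTI 38.4% ≤ 40% → qualifies.
Qualifying: Option A, Option C. Lowest rate is 4.31% → Option C.

Option C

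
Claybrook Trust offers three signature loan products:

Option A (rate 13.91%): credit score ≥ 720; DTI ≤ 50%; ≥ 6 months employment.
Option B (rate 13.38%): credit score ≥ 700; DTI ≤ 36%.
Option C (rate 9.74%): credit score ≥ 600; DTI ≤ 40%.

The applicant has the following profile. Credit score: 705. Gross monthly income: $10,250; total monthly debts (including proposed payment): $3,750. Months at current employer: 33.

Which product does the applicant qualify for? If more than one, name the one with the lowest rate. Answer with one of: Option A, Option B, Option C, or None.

Option C

DTI = 3,750/10,250 = 36.6%.
Option A: score 705 < 720; DTI 36.6% ≤ 50%; employment 33 ≥ 6 mo → does not qualify.
Option B: score 705 ≥ 700; DTI 36.6% > 36% → does not qualify.
Option C: score 705 ≥ 600; DTI 36.6% ≤ 40% → qualifies.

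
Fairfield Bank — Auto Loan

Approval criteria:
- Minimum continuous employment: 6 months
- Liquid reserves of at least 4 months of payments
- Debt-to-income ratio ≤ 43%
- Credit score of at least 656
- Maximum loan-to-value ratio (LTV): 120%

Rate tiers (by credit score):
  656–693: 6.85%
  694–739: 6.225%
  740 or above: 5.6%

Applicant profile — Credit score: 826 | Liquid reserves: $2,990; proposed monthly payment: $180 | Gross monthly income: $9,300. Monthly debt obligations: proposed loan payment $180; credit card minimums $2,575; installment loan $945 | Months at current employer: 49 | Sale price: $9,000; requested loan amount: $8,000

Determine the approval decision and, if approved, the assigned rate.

Approved at 5.6%

Credit score 826 ≥ 656 (meets minimum)
Total monthly debts = (180 + 2,575 + 945) = 3,700. DTI = 3,700/9,300 = 39.8% ≤ 43%
Liquid reserves cover 2,990/180 = 16.6 months — ≥ 4 required
Loan-to-value = 8,000/9,000 = 88.9% — pass (120% max)
Employment 49 ≥ 6 months
All requirements met. Score 826 falls in the 740 or above tier → 5.6%.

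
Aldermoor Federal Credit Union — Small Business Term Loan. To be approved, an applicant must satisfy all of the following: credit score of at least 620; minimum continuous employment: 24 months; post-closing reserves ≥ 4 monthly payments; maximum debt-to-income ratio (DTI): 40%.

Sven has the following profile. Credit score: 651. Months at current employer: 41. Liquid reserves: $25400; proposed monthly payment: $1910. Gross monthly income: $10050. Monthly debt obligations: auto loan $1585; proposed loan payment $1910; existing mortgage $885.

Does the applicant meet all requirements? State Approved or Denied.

Credit score 651 ≥ 620 (meets)
Employment 41 ≥ 24 months
Reserves: 25,400 ÷ 1,910 = 13.3 months (meets 4-month minimum)
Total monthly debts = (1,585 + 1,910 + 885) = 4,380. Debt-to-income = 4,380/10,050 = 43.6% — over 40% limit
Fails on DTI.

Denied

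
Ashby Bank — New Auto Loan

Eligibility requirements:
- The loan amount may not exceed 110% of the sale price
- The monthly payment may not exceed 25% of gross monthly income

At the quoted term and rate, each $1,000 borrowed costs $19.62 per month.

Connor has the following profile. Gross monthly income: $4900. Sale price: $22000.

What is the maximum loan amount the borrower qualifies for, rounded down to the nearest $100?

$24,200

Payment cap: 25% × $4,900 = $1,225/month.
At $19.62 per $1,000, that supports 1,225/19.62 × 1,000 ≈ $62,436 → $62,400.
LTV cap: 110% × $22,000 = $24,200 → $24,200.
Binding constraint: loan-to-value.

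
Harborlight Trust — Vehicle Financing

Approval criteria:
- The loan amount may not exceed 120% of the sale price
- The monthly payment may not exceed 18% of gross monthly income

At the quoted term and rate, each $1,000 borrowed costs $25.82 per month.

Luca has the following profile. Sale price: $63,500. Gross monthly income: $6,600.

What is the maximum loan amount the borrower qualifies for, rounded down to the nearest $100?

$46,000

Payment cap: 18% × $6,600 = $1,188/month.
At $25.82 per $1,000, that supports 1,188/25.82 × 1,000 ≈ $46,010 → $46,000.
LTV cap: 120% × $63,500 = $76,200 → $76,200.
Binding constraint: payment-to-income.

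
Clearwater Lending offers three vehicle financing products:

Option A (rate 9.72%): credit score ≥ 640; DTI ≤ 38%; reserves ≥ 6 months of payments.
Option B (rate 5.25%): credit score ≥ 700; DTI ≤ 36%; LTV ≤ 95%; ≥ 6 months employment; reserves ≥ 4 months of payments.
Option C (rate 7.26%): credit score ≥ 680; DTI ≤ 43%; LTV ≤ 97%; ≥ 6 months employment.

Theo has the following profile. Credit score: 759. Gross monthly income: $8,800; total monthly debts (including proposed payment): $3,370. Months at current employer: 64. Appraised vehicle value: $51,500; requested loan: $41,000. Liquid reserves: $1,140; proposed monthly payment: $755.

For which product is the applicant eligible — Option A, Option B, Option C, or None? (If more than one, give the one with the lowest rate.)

Option C

DTI = 3,370/8,800 = 38.3%.
LTV = 41,000/51,500 = 79.6%.
Reserves = 1,140/755 = 1.5 months.
Option A: score 759 ≥ 640; DTI 38.3% > 38%; reserves 1.5 < 6 mo → does not qualify.
Option B: score 759 ≥ 700; DTI 38.3% > 36%; LTV 79.6% ≤ 95%; employment 64 ≥ 6 mo; reserves 1.5 < 4 mo → does not qualify.
Option C: score 759 ≥ 680; DTI 38.3% ≤ 43%; LTV 79.6% ≤ 97%; employment 64 ≥ 6 mo → qualifies.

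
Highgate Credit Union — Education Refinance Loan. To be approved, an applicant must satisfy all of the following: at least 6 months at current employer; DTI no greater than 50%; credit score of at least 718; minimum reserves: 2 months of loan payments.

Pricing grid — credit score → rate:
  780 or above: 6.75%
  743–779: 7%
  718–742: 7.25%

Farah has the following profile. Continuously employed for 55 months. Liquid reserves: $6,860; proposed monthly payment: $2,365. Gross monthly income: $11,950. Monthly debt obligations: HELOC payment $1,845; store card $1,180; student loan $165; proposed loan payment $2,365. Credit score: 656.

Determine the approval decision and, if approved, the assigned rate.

Denied

Credit score 656 < 718 (below minimum)
Total monthly debts = (1,845 + 1,180 + 165 + 2,365) = 5,555. DTI: 5,555 ÷ 11,950 = 46.5%, within the 50% cap
Reserves = 6,860/2,365 = 2.9 months ≥ 2
Employment 55 ≥ 6 months
Not all requirements met → denied.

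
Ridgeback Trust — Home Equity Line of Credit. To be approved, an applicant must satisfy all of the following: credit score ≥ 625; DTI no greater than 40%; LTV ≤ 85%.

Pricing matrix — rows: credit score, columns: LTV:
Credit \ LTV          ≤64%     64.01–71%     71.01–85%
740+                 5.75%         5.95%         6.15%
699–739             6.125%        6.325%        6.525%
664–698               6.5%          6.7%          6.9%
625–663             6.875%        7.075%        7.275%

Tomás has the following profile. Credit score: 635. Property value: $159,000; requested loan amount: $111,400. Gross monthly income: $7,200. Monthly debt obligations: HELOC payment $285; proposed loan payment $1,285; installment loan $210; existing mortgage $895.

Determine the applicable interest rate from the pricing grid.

Credit score 635 ≥ 625; Total monthly debts = (285 + 1,285 + 210 + 895) = 2,675. DTI = 2,675/7,200 = 37.2% ≤ 40%
Loan-to-value = 111,400/159,000 = 70.1% — pass (85% max)
Credit 635 → row 625–663; LTV 70.1% → column 64.01–71%. Grid cell → 7.075%.

7.075%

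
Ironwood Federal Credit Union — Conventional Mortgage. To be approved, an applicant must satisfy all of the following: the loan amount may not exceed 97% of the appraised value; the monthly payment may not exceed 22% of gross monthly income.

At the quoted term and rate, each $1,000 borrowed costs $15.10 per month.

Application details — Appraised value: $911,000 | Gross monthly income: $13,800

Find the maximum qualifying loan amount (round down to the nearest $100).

Payment cap: 22% × $13,800 = $3,036/month.
At $15.10 per $1,000, that supports 3,036/15.10 × 1,000 ≈ $201,059 → $201,000.
LTV cap: 97% × $911,000 = $883,670 → $883,600.
Binding constraint: payment-to-income.

$201,000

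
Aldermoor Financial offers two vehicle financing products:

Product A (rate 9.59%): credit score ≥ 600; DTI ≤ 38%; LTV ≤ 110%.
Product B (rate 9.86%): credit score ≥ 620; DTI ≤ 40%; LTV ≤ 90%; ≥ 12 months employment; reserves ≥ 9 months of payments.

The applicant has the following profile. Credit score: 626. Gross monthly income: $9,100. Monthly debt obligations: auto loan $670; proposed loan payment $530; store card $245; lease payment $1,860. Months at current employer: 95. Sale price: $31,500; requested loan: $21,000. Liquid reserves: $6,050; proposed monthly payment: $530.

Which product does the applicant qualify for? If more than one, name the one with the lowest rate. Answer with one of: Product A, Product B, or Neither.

Total debts = (670 + 530 + 245 + 1,860) = 3,305; DTI = 3,305/9,100 = 36.3%.
LTV = 21,000/31,500 = 66.7%.
Reserves = 6,050/530 = 11.4 months.
Product A: score 626 ≥ 600; DTI 36.3% ≤ 38%; LTV 66.7% ≤ 110% → qualifies.
Product B: score 626 ≥ 620; DTI 36.3% ≤ 40%; LTV 66.7% ≤ 90%; employment 95 ≥ 12 mo; reserves 11.4 ≥ 9 mo → qualifies.
Qualifying: Product A, Product B. Lowest rate is 9.59% → Product A.

Product A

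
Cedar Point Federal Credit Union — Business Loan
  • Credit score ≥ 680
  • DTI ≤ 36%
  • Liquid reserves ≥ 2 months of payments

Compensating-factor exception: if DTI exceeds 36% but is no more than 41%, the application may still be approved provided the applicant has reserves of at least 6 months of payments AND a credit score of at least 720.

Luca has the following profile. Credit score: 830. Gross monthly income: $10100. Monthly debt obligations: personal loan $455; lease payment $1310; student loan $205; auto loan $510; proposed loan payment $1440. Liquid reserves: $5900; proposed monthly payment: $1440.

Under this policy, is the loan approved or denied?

Credit score 830 ≥ 680 (meets base)
Total debts = (455 + 1,310 + 205 + 510 + 1,440) = 3,920. DTI: 3,920 ÷ 10,100 = 38.8%, over the 36% base limit.
Reserves: 5,900 ÷ 1,440 = 4.1 months (meets 2-month minimum)
38.8% falls in the override range (36%–41%), so the compensating-factor test applies.
Override check — reserves: 4.1 mo (short of 6); score: 830 (ok).
Compensating-factor requirement not fully met.

Denied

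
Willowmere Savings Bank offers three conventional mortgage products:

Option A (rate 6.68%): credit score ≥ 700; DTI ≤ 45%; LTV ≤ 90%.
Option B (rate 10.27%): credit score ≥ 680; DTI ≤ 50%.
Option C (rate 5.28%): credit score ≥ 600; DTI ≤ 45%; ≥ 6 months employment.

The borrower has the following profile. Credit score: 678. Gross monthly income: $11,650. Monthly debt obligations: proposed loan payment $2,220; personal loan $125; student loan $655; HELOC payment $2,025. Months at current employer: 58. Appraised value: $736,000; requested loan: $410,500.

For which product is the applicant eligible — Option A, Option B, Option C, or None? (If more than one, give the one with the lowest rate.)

Total debts = (2,220 + 125 + 655 + 2,025) = 5,025; DTI = 5,025/11,650 = 43.1%.
LTV = 410,500/736,000 = 55.8%.
Option A: score 678 < 700; DTI 43.1% ≤ 45%; LTV 55.8% ≤ 90% → does not qualify.
Option B: score 678 < 680; DTI 43.1% ≤ 50% → does not qualify.
Option C: score 678 ≥ 600; DTI 43.1% ≤ 45%; employment 58 ≥ 6 mo → qualifies.

Option C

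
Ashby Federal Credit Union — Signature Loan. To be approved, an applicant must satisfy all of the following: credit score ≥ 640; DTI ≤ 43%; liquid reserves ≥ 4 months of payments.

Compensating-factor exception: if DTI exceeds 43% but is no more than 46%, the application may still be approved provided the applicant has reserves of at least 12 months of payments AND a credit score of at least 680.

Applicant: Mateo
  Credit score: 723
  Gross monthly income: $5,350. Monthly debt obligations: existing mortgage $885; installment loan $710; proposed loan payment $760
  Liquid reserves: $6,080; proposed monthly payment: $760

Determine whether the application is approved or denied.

Denied

Credit score 723 ≥ 640 (meets base)
Total debts = (885 + 710 + 760) = 2,355. DTI = 2,355/5,350 = 44% > 43% — standard DTI limit exceeded.
Liquid reserves cover 6,080/760 = 8.0 months — ≥ 4 required
44% falls in the override range (43%–46%), so the compensating-factor test applies.
Override check — reserves: 8.0 mo (short of 12); score: 723 (ok).
Override conditions not both satisfied; exception does not apply.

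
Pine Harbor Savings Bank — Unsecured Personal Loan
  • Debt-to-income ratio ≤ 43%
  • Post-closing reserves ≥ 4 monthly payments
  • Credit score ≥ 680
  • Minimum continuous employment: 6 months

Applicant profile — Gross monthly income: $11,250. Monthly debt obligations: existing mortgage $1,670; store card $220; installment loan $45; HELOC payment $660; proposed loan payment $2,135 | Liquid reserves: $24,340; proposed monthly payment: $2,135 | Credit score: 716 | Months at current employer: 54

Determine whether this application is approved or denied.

Approved

Total monthly debts = (1,670 + 220 + 45 + 660 + 2,135) = 4,730. DTI: 4,730 ÷ 11,250 = 42%, within the 43% cap
Reserves = 24,340/2,135 = 11.4 months ≥ 4
Credit score 716 ≥ 680 (meets)
Employment 54 ≥ 6 months
All criteria satisfied.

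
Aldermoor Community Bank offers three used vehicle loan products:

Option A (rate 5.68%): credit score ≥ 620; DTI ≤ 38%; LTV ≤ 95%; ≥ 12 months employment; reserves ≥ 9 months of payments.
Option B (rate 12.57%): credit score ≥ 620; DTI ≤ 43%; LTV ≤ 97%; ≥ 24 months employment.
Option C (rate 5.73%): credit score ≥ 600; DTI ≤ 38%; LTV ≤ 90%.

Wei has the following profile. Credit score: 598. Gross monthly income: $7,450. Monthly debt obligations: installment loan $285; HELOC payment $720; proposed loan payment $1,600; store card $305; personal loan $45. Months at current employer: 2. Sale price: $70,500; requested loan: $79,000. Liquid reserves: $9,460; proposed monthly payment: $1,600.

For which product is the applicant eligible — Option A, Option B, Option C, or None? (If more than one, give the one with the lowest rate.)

None

Total debts = (285 + 720 + 1,600 + 305 + 45) = 2,955; DTI = 2,955/7,450 = 39.7%.
LTV = 79,000/70,500 = 112.1%.
Reserves = 9,460/1,600 = 5.9 months.
Option A: score 598 < 620; DTI 39.7% > 38%; LTV 112.1% > 95%; employment 2 < 12 mo; reserves 5.9 < 9 mo → does not qualify.
Option B: score 598 < 620; DTI 39.7% ≤ 43%; LTV 112.1% > 97%; employment 2 < 24 mo → does not qualify.
Option C: score 598 < 600; DTI 39.7% > 38%; LTV 112.1% > 90% → does not qualify.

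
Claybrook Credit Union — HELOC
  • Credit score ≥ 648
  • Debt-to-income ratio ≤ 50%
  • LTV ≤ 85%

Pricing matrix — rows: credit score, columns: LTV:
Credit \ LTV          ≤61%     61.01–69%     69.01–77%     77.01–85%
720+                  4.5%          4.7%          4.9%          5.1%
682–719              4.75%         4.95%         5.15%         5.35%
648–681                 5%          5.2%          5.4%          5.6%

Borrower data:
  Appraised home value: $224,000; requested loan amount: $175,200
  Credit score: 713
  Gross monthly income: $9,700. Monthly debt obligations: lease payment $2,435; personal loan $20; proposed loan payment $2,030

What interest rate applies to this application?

Credit score 713 ≥ 648; Total monthly debts = (2,435 + 20 + 2,030) = 4,485. DTI: 4,485 ÷ 9,700 = 46.2%, within the 50% cap
LTV: 175,200 ÷ 224,000 = 78.2%, within 85% cap
Row: 713 falls in 682–719. Column: 78.2% falls in 77.01–85%. Rate = 5.35%.

5.35%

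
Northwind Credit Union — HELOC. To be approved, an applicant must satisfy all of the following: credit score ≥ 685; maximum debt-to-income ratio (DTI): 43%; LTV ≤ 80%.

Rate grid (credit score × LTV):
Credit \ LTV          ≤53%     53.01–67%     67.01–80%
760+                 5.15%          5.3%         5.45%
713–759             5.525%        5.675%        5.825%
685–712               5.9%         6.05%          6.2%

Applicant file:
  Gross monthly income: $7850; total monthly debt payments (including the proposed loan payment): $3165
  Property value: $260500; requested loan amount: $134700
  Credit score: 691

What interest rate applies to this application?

Credit score 691 ≥ 685; DTI = 3,165/7,850 = 40.3% ≤ 43%
LTV: 134,700 ÷ 260,500 = 51.7%, within 80% cap
Credit 691 → row 685–712; LTV 51.7% → column ≤53%. Grid cell → 5.9%.

5.9%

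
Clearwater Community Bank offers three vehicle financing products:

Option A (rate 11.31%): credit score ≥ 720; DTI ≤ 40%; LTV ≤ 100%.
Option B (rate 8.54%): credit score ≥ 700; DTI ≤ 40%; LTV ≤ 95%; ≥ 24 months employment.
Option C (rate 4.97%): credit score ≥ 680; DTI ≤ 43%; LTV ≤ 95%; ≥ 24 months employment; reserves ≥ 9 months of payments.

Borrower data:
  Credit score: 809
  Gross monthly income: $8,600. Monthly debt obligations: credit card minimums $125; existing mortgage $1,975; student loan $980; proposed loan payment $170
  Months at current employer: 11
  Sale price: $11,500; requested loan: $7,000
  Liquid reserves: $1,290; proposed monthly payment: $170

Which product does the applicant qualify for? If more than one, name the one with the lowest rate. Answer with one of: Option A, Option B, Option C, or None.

Option A

Total debts = (125 + 1,975 + 980 + 170) = 3,250; DTI = 3,250/8,600 = 37.8%.
LTV = 7,000/11,500 = 60.9%.
Reserves = 1,290/170 = 7.6 months.
Option A: score 809 ≥ 720; DTI 37.8% ≤ 40%; LTV 60.9% ≤ 100% → qualifies.
Option B: score 809 ≥ 700; DTI 37.8% ≤ 40%; LTV 60.9% ≤ 95%; employment 11 < 24 mo → does not qualify.
Option C: score 809 ≥ 680; DTI 37.8% ≤ 43%; LTV 60.9% ≤ 95%; employment 11 < 24 mo; reserves 7.6 < 9 mo → does not qualify.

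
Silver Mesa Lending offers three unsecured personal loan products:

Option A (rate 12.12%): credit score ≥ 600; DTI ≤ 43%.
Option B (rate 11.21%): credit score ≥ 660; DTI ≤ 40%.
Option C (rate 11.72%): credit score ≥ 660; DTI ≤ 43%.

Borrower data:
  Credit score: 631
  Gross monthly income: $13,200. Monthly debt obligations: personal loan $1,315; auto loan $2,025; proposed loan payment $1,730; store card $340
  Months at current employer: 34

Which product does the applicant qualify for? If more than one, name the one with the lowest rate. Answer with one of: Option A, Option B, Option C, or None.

Option A

Total debts = (1,315 + 2,025 + 1,730 + 340) = 5,410; DTI = 5,410/13,200 = 41%.
Option A: score 631 ≥ 600; DTI 41% ≤ 43% → qualifies.
Option B: score 631 < 660; DTI 41% > 40% → does not qualify.
Option C: score 631 < 660; DTI 41% ≤ 43% → does not qualify.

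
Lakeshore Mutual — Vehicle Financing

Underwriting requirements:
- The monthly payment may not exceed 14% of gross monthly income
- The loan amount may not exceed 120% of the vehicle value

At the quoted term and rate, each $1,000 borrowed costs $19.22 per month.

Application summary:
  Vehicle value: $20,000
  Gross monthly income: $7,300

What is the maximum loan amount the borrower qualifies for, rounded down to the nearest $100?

Payment cap: 14% × $7,300 = $1,022/month.
At $19.22 per $1,000, that supports 1,022/19.22 × 1,000 ≈ $53,173 → $53,100.
LTV cap: 120% × $20,000 = $24,000 → $24,000.
Binding constraint: loan-to-value.

$24,000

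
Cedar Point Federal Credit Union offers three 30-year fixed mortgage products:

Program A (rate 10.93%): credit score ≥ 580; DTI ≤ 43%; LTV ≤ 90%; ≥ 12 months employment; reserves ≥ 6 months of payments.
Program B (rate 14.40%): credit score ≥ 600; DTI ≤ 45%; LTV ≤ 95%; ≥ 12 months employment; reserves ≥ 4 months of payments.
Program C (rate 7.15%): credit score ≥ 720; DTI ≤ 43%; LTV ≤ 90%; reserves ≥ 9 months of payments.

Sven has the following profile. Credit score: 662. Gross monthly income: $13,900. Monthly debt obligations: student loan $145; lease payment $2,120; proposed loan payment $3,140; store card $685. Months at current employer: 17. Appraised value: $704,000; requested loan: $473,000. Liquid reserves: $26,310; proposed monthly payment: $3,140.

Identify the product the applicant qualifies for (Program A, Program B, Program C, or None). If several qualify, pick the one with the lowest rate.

Total debts = (145 + 2,120 + 3,140 + 685) = 6,090; DTI = 6,090/13,900 = 43.8%.
LTV = 473,000/704,000 = 67.2%.
Reserves = 26,310/3,140 = 8.4 months.
Program A: score 662 ≥ 580; DTI 43.8% > 43%; LTV 67.2% ≤ 90%; employment 17 ≥ 12 mo; reserves 8.4 ≥ 6 mo → does not qualify.
Program B: score 662 ≥ 600; DTI 43.8% ≤ 45%; LTV 67.2% ≤ 95%; employment 17 ≥ 12 mo; reserves 8.4 ≥ 4 mo → qualifies.
Program C: score 662 < 720; DTI 43.8% > 43%; LTV 67.2% ≤ 90%; reserves 8.4 < 9 mo → does not qualify.

Program B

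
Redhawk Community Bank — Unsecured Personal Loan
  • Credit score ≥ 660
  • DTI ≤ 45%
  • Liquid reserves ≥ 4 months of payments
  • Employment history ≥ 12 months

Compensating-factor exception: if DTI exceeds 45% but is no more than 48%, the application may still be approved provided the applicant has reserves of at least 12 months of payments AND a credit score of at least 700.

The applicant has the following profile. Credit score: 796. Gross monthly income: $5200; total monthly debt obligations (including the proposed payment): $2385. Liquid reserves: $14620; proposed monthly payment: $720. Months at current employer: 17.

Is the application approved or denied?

Approved

Credit score 796 ≥ 660 (meets base)
DTI: 2,385 ÷ 5,200 = 45.9%, over the 45% base limit.
Reserves = 14,620/720 = 20.3 months ≥ 4
Employment 17 ≥ 12 months
45.9% falls in the override range (45%–48%), so the compensating-factor test applies.
Override check — reserves: 20.3 mo (ok); score: 796 (ok).
Both compensating conditions met → exception applies.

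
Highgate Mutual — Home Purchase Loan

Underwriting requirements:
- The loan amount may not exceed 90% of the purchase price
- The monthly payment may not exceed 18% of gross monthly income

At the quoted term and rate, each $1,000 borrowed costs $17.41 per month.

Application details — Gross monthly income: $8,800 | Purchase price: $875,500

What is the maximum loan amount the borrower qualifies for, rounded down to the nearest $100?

$90,900

Payment cap: 18% × $8,800 = $1,584/month.
At $17.41 per $1,000, that supports 1,584/17.41 × 1,000 ≈ $90,982 → $90,900.
LTV cap: 90% × $875,500 = $787,950 → $787,900.
Binding constraint: payment-to-income.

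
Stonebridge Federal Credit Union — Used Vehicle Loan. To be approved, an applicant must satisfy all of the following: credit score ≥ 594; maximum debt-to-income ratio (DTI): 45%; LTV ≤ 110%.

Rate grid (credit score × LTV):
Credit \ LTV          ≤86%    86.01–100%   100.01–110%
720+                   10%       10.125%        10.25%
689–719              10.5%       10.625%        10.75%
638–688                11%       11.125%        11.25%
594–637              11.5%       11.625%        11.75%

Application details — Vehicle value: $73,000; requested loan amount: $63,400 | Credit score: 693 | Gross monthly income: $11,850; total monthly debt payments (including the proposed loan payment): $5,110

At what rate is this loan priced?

Credit score 693 ≥ 594; DTI: 5,110 ÷ 11,850 = 43.1%, within the 45% cap
LTV: 63,400 ÷ 73,000 = 86.8%, within 110% cap
Row: 693 falls in 689–719. Column: 86.8% falls in 86.01–100%. Rate = 10.625%.

10.625%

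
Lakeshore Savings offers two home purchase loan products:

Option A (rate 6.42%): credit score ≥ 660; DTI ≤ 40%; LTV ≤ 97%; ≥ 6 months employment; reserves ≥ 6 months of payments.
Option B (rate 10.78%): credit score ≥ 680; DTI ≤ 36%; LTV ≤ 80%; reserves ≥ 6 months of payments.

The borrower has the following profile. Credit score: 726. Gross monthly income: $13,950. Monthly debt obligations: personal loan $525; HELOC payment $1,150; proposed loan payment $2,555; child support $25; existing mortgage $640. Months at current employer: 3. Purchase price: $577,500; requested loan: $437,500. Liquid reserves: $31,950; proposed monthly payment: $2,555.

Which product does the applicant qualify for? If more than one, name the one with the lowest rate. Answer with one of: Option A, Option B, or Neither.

Total debts = (525 + 1,150 + 2,555 + 25 + 640) = 4,895; DTI = 4,895/13,950 = 35.1%.
LTV = 437,500/577,500 = 75.8%.
Reserves = 31,950/2,555 = 12.5 months.
Option A: score 726 ≥ 660; DTI 35.1% ≤ 40%; LTV 75.8% ≤ 97%; employment 3 < 6 mo; reserves 12.5 ≥ 6 mo → does not qualify.
Option B: score 726 ≥ 680; DTI 35.1% ≤ 36%; LTV 75.8% ≤ 80%; reserves 12.5 ≥ 6 mo → qualifies.

Option B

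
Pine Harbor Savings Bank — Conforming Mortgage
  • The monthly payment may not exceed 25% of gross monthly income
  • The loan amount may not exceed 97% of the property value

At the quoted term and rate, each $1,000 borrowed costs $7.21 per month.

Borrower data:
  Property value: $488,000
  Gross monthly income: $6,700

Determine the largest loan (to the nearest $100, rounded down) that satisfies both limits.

$232,300

Payment cap: 25% × $6,700 = $1,675/month.
At $7.21 per $1,000, that supports 1,675/7.21 × 1,000 ≈ $232,316 → $232,300.
LTV cap: 97% × $488,000 = $473,360 → $473,300.
Binding constraint: payment-to-income.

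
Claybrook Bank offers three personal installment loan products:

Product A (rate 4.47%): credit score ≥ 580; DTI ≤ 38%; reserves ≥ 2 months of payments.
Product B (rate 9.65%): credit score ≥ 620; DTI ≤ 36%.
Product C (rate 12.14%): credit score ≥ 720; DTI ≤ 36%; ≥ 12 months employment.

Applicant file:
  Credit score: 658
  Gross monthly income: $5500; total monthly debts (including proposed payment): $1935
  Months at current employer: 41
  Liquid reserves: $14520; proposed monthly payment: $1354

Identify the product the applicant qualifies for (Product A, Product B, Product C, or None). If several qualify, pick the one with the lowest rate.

Product A

DTI = 1,935/5,500 = 35.2%.
Reserves = 14,520/1,354 = 10.7 months.
Product A: score 658 ≥ 580; DTI 35.2% ≤ 38%; reserves 10.7 ≥ 2 mo → qualifies.
Product B: score 658 ≥ 620; DTI 35.2% ≤ 36% → qualifies.
Product C: score 658 < 720; DTI 35.2% ≤ 36%; employment 41 ≥ 12 mo → does not qualify.
Qualifying: Product A, Product B. Lowest rate is 4.47% → Product A.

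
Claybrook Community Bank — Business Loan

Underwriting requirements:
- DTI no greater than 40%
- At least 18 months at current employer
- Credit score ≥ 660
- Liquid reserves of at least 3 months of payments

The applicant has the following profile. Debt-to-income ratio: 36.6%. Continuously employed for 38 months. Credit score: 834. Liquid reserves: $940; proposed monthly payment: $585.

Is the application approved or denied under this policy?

DTI 36.6% ≤ 40%
Employment 38 ≥ 18 months
Credit score 834 ≥ 660 (meets)
Reserves = 940/585 = 1.6 months < 3
Fails on reserves.

Denied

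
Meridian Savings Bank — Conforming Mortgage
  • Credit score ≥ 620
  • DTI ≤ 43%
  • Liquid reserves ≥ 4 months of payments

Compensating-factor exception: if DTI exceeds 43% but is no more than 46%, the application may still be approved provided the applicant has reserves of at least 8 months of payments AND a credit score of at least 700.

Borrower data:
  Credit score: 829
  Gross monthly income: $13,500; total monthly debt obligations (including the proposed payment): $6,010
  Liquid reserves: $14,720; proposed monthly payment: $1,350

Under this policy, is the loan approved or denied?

Credit score 829 ≥ 620 (meets base)
DTI: 6,010 ÷ 13,500 = 44.5%, over the 43% base limit.
Liquid reserves cover 14,720/1,350 = 10.9 months — ≥ 4 required
44.5% falls in the override range (43%–46%), so the compensating-factor test applies.
Override check — reserves: 10.9 mo (ok); score: 829 (ok).
Both override conditions satisfied; DTI exception granted.

Approved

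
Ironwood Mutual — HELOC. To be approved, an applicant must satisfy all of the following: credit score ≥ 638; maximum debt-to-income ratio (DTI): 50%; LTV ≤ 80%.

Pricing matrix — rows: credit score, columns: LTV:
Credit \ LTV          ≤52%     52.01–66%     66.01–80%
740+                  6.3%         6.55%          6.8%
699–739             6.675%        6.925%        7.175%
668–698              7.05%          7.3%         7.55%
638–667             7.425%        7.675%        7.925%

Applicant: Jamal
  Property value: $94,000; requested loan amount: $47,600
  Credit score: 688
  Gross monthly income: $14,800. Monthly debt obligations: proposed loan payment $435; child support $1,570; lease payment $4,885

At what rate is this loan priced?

7.05%

Credit score 688 ≥ 638; Total monthly debts = (435 + 1,570 + 4,885) = 6,890. DTI: 6,890 ÷ 14,800 = 46.6%, within the 50% cap
Loan-to-value = 47,600/94,000 = 50.6% — pass (80% max)
Score 688 is in the 668–698 band; LTV 50.6% is in the ≤52% band → 7.05%.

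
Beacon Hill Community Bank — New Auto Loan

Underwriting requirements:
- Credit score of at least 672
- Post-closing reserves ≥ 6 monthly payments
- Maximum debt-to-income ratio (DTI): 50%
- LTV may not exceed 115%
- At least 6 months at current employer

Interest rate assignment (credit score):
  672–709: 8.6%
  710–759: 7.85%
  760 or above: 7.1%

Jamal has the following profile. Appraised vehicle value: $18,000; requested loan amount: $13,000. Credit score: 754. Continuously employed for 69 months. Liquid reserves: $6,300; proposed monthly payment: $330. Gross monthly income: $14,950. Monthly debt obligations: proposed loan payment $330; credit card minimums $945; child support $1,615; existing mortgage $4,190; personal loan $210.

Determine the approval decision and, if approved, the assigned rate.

Credit score 754 ≥ 672 (meets minimum)
Loan-to-value = 13,000/18,000 = 72.2% — pass (115% max)
Reserves = 6,300/330 = 19.1 months ≥ 6
Employment 69 ≥ 6 months
Total monthly debts = (330 + 945 + 1,615 + 4,190 + 210) = 7,290. Debt-to-income = 7,290/14,950 = 48.8% — meets 50% limit
All requirements met. Score 754 falls in the 710–759 tier → 7.85%.

Approved at 7.85%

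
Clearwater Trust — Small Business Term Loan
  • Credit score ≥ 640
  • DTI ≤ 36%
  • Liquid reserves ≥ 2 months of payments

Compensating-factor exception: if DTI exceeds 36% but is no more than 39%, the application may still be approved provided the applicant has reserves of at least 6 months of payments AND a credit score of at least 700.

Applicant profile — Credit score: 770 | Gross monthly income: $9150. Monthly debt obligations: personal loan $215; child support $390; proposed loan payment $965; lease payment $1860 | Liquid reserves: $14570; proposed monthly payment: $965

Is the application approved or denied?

Approved

Credit score 770 ≥ 640 (meets base)
Total debts = (215 + 390 + 965 + 1,860) = 3,430. DTI: 3,430 ÷ 9,150 = 37.5%, over the 36% base limit.
Reserves: 14,570 ÷ 965 = 15.1 months (meets 2-month minimum)
37.5% falls in the override range (36%–39%), so the compensating-factor test applies.
Override check — reserves: 15.1 mo (ok); score: 770 (ok).
Both override conditions satisfied; DTI exception granted.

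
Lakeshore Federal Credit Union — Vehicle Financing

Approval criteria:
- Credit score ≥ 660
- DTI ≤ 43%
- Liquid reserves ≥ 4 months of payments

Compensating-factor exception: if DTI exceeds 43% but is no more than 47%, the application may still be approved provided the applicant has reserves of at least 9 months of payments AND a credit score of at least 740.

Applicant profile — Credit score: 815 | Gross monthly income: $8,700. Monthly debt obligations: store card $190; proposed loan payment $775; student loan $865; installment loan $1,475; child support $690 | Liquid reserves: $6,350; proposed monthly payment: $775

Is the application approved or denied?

Credit score 815 ≥ 660 (meets base)
Total debts = (190 + 775 + 865 + 1,475 + 690) = 3,995. DTI = 3,995/8,700 = 45.9% > 43% — standard DTI limit exceeded.
Liquid reserves cover 6,350/775 = 8.2 months — ≥ 4 required
DTI 45.9% is within the 43%–47% exception band; checking compensating factors.
Override check — reserves: 8.2 mo (short of 9); score: 815 (ok).
Compensating-factor requirement not fully met.

Denied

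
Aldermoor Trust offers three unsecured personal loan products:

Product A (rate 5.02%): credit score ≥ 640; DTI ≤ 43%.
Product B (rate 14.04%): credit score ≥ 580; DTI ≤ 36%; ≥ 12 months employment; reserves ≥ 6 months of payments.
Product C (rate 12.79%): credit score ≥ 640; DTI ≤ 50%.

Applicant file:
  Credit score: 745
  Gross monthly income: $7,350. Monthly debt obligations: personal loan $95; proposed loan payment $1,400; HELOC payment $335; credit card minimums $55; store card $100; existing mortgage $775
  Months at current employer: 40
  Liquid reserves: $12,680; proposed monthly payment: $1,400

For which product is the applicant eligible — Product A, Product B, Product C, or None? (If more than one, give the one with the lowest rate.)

Total debts = (95 + 1,400 + 335 + 55 + 100 + 775) = 2,760; DTI = 2,760/7,350 = 37.6%.
Reserves = 12,680/1,400 = 9.1 months.
Product A: score 745 ≥ 640; DTI 37.6% ≤ 43% → qualifies.
Product B: score 745 ≥ 580; DTI 37.6% > 36%; employment 40 ≥ 12 mo; reserves 9.1 ≥ 6 mo → does not qualify.
Product C: score 745 ≥ 640; DTI 37.6% ≤ 50% → qualifies.
Qualifying: Product A, Product C. Lowest rate is 5.02% → Product A.

Product A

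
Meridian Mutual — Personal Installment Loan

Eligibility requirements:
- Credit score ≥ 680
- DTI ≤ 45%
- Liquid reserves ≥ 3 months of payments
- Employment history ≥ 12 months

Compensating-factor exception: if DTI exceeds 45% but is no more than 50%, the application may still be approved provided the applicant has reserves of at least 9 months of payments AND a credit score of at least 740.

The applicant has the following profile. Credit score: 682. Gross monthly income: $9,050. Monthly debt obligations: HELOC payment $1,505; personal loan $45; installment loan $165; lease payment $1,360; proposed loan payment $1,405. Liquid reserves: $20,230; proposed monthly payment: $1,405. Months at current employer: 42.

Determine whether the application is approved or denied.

Denied

Credit score 682 ≥ 680 (meets base)
Total debts = (1,505 + 45 + 165 + 1,360 + 1,405) = 4,480. DTI = 4,480/9,050 = 49.5% > 45% — standard DTI limit exceeded.
Reserves = 20,230/1,405 = 14.4 months ≥ 3
Employment 42 ≥ 12 months
49.5% falls in the override range (45%–50%), so the compensating-factor test applies.
Override check — reserves: 14.4 mo (ok); score: 682 (below 740).
Compensating-factor requirement not fully met.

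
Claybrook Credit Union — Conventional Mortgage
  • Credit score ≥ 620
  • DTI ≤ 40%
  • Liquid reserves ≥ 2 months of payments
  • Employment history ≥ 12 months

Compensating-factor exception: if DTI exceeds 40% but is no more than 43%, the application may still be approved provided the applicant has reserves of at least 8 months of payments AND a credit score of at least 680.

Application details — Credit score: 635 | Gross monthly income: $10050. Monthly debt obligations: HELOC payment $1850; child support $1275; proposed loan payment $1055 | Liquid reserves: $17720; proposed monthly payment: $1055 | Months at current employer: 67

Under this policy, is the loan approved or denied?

Denied

Credit score 635 ≥ 620 (meets base)
Total debts = (1,850 + 1,275 + 1,055) = 4,180. DTI: 4,180 ÷ 10,050 = 41.6%, over the 40% base limit.
Liquid reserves cover 17,720/1,055 = 16.8 months — ≥ 2 required
Employment 67 ≥ 12 months
DTI 41.6% is within the 40%–43% exception band; checking compensating factors.
Reserves 16.8 ≥ 8 months; credit score 635 < 680.
Compensating-factor requirement not fully met.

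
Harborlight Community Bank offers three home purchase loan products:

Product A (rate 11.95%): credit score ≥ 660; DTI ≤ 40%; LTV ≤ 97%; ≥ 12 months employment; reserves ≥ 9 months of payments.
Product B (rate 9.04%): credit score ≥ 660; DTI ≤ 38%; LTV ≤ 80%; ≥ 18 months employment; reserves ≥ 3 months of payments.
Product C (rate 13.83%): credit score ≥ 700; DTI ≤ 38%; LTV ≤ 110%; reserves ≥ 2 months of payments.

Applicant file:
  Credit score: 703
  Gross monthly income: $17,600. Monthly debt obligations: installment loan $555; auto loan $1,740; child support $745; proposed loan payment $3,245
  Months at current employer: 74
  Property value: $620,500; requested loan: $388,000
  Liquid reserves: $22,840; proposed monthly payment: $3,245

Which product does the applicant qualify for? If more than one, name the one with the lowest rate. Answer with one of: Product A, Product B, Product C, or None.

Product B

Total debts = (555 + 1,740 + 745 + 3,245) = 6,285; DTI = 6,285/17,600 = 35.7%.
LTV = 388,000/620,500 = 62.5%.
Reserves = 22,840/3,245 = 7.0 months.
Product A: score 703 ≥ 660; DTI 35.7% ≤ 40%; LTV 62.5% ≤ 97%; employment 74 ≥ 12 mo; reserves 7.0 < 9 mo → does not qualify.
Product B: score 703 ≥ 660; DTI 35.7% ≤ 38%; LTV 62.5% ≤ 80%; employment 74 ≥ 18 mo; reserves 7.0 ≥ 3 mo → qualifies.
Product C: score 703 ≥ 700; DTI 35.7% ≤ 38%; LTV 62.5% ≤ 110%; reserves 7.0 ≥ 2 mo → qualifies.
Qualifying: Product B, Product C. Lowest rate is 9.04% → Product B.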